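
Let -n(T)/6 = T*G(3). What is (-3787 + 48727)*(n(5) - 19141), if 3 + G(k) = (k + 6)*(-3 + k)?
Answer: -856151940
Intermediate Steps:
G(k) = -3 + (-3 + k)*(6 + k) (G(k) = -3 + (k + 6)*(-3 + k) = -3 + (6 + k)*(-3 + k) = -3 + (-3 + k)*(6 + k))
n(T) = 18*T (n(T) = -6*T*(-21 + 3² + 3*3) = -6*T*(-21 + 9 + 9) = -6*T*(-3) = -(-18)*T = 18*T)
(-3787 + 48727)*(n(5) - 19141) = (-3787 + 48727)*(18*5 - 19141) = 44940*(90 - 19141) = 44940*(-19051) = -856151940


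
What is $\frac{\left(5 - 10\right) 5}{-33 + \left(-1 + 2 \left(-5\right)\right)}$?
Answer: $\frac{25}{44} \approx 0.56818$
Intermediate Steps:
$\frac{\left(5 - 10\right) 5}{-33 + \left(-1 + 2 \left(-5\right)\right)} = \frac{\left(-5\right) 5}{-33 - 11} = - \frac{25}{-33 - 11} = - \frac{25}{-44} = \left(-25\right) \left(- \frac{1}{44}\right) = \frac{25}{44}$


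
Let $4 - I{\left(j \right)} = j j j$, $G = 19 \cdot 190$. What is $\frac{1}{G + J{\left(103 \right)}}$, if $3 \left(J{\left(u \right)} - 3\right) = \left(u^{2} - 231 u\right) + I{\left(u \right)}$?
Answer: $- \frac{3}{1095068} \approx -2.7396 \cdot 10^{-6}$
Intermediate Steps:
$G = 3610$
$I{\left(j \right)} = 4 - j^{3}$ ($I{\left(j \right)} = 4 - j j j = 4 - j j^{2} = 4 - j^{3}$)
$J{\left(u \right)} = \frac{13}{3} - 77 u - \frac{u^{3}}{3} + \frac{u^{2}}{3}$ ($J{\left(u \right)} = 3 + \frac{\left(u^{2} - 231 u\right) - \left(-4 + u^{3}\right)}{3} = 3 + \frac{4 + u^{2} - u^{3} - 231 u}{3} = 3 - \left(- \frac{4}{3} + 77 u - \frac{u^{2}}{3} + \frac{u^{3}}{3}\right) = \frac{13}{3} - 77 u - \frac{u^{3}}{3} + \frac{u^{2}}{3}$)
$\frac{1}{G + J{\left(103 \right)}} = \frac{1}{3610 + \left(\frac{13}{3} - 7931 - \frac{103^{3}}{3} + \frac{103^{2}}{3}\right)} = \frac{1}{3610 + \left(\frac{13}{3} - 7931 - \frac{1092727}{3} + \frac{1}{3} \cdot 10609\right)} = \frac{1}{3610 + \left(\frac{13}{3} - 7931 - \frac{1092727}{3} + \frac{10609}{3}\right)} = \frac{1}{3610 - \frac{1105898}{3}} = \frac{1}{- \frac{1095068}{3}} = - \frac{3}{1095068}$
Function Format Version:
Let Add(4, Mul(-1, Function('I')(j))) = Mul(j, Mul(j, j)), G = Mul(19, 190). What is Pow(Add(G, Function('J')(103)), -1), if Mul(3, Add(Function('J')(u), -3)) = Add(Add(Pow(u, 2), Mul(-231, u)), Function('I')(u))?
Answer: Rational(-3, 1095068) ≈ -2.7396e-6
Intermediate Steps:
G = 3610
Function('I')(j) = Add(4, Mul(-1, Pow(j, 3))) (Function('I')(j) = Add(4, Mul(-1, Mul(j, Mul(j, j)))) = Add(4, Mul(-1, Mul(j, Pow(j, 2)))) = Add(4, Mul(-1, Pow(j, 3))))
Function('J')(u) = Add(Rational(13, 3), Mul(-77, u), Mul(Rational(-1, 3), Pow(u, 3)), Mul(Rational(1, 3), Pow(u, 2))) (Function('J')(u) = Add(3, Mul(Rational(1, 3), Add(Add(Pow(u, 2), Mul(-231, u)), Add(4, Mul(-1, Pow(u, 3)))))) = Add(3, Mul(Rational(1, 3), Add(4, Pow(u, 2), Mul(-1, Pow(u, 3)), Mul(-231, u)))) = Add(3, Add(Rational(4, 3), Mul(-77, u), Mul(Rational(-1, 3), Pow(u, 3)), Mul(Rational(1, 3), Pow(u, 2)))) = Add(Rational(13, 3), Mul(-77, u), Mul(Rational(-1, 3), Pow(u, 3)), Mul(Rational(1, 3), Pow(u, 2))))
Pow(Add(G, Function('J')(103)), -1) = Pow(Add(3610, Add(Rational(13, 3), Mul(-77, 103), Mul(Rational(-1, 3), Pow(103, 3)), Mul(Rational(1, 3), Pow(103, 2)))), -1) = Pow(Add(3610, Add(Rational(13, 3), -7931, Mul(Rational(-1, 3), 1092727), Mul(Rational(1, 3), 10609))), -1) = Pow(Add(3610, Add(Rational(13, 3), -7931, Rational(-1092727, 3), Rational(10609, 3))), -1) = Pow(Add(3610, Rational(-1105898, 3)), -1) = Pow(Rational(-1095068, 3), -1) = Rational(-3, 1095068)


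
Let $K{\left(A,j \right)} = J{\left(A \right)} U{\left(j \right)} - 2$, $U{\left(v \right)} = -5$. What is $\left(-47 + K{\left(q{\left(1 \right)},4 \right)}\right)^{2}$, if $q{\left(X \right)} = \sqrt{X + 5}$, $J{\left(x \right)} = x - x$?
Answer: $2401$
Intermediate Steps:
$J{\left(x \right)} = 0$
$q{\left(X \right)} = \sqrt{5 + X}$
$K{\left(A,j \right)} = -2$ ($K{\left(A,j \right)} = 0 \left(-5\right) - 2 = 0 - 2 = -2$)
$\left(-47 + K{\left(q{\left(1 \right)},4 \right)}\right)^{2} = \left(-47 - 2\right)^{2} = \left(-49\right)^{2} = 2401$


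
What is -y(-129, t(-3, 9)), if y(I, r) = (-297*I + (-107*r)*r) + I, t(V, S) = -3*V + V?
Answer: -34332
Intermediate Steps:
t(V, S) = -2*V
y(I, r) = -296*I - 107*r² (y(I, r) = (-297*I - 107*r²) + I = -296*I - 107*r²)
-y(-129, t(-3, 9)) = -(-296*(-129) - 107*(-2*(-3))²) = -(38184 - 107*6²) = -(38184 - 107*36) = -(38184 - 3852) = -1*34332 = -34332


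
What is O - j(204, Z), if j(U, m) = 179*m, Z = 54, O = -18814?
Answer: -28480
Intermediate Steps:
O - j(204, Z) = -18814 - 179*54 = -18814 - 1*9666 = -18814 - 9666 = -28480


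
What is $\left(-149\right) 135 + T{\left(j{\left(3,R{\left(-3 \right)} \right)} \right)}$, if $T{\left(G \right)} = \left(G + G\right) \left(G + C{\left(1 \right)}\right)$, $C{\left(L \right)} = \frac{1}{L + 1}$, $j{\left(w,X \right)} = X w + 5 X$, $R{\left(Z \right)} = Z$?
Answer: $-18987$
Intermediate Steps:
$j{\left(w,X \right)} = 5 X + X w$
$C{\left(L \right)} = \frac{1}{1 + L}$
$T{\left(G \right)} = 2 G \left(\frac{1}{2} + G\right)$ ($T{\left(G \right)} = \left(G + G\right) \left(G + \frac{1}{1 + 1}\right) = 2 G \left(G + \frac{1}{2}\right) = 2 G \left(\frac{1}{2} + G\right)$)
$\left(-149\right) 135 + T{\left(j{\left(3,R{\left(-3 \right)} \right)} \right)} = \left(-149\right) 135 + - 3 \left(5 + 3\right) \left(1 + 2 \left(- 3 \left(5 + 3\right)\right)\right) = -20115 + \left(-3\right) 8 \left(1 + 2 \left(\left(-3\right) 8\right)\right) = -20115 - 24 \left(1 + 2 \left(-24\right)\right) = -20115 - 24 \left(1 - 48\right) = -20115 - -1128 = -20115 + 1128 = -18987$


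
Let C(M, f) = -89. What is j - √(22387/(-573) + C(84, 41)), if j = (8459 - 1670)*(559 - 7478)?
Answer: -46973091 - 2*I*√10512258/573 ≈ -4.6973e+7 - 11.317*I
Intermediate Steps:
j = -46973091 (j = 6789*(-6919) = -46973091)
j - √(22387/(-573) + C(84, 41)) = -46973091 - √(22387/(-573) - 89) = -46973091 - √(22387*(-1/573) - 89) = -46973091 - √(-22387/573 - 89) = -46973091 - √(-73384/573) = -46973091 - 2*I*√10512258/573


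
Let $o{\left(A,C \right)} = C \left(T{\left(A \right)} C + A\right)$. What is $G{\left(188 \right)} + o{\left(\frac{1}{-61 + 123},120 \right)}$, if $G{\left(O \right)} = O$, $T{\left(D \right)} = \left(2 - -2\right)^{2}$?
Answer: $\frac{7148288}{31} \approx 2.3059 \cdot 10^{5}$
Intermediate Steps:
$T{\left(D \right)} = 16$ ($T{\left(D \right)} = \left(2 + 2\right)^{2} = 4^{2} = 16$)
$o{\left(A,C \right)} = C \left(A + 16 C\right)$ ($o{\left(A,C \right)} = C \left(16 C + A\right) = C \left(A + 16 C\right)$)
$G{\left(188 \right)} + o{\left(\frac{1}{-61 + 123},120 \right)} = 188 + 120 \left(\frac{1}{-61 + 123} + 16 \cdot 120\right) = 188 + 120 \left(\frac{1}{62} + 1920\right) = 188 + 120 \cdot \frac{119041}{62} = 188 + \frac{7142460}{31} = \frac{7148288}{31}$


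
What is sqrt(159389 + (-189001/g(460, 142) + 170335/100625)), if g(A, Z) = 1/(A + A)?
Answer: 2*I*sqrt(703599337683235)/4025 ≈ 13180.0*I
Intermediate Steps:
g(A, Z) = 1/(2*A)
sqrt(159389 + (-189001/g(460, 142) + 170335/100625)) = sqrt(159389 + (-189001/((1/2)/460) + 170335/100625)) = sqrt(159389 + (-189001/((1/2)*(1/460)) + 170335*(1/100625))) = sqrt(159389 + (-189001/1/920 + 34067/20125)) = sqrt(159389 + (-189001*920 + 34067/20125)) = sqrt(159389 + (-173880920 + 34067/20125)) = sqrt(159389 - 3499353480933/20125) = sqrt(-3496145777308/20125) = 2*I*sqrt(703599337683235)/4025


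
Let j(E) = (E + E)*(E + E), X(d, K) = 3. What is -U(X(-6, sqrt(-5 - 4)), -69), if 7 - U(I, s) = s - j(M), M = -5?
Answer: -176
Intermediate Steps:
j(E) = 4*E**2 (j(E) = (2*E)*(2*E) = 4*E**2)
U(I, s) = 107 - s (U(I, s) = 7 - (s - 4*(-5)**2) = 7 - (s - 4*25) = 7 - (s - 1*100) = 7 - (s - 100) = 7 - (-100 + s) = 7 + (100 - s) = 107 - s)
-U(X(-6, sqrt(-5 - 4)), -69) = -(107 - 1*(-69)) = -(107 + 69) = -1*176 = -176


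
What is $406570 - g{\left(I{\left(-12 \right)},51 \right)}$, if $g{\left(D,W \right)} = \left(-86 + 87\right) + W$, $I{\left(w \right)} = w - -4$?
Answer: $406518$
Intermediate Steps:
$I{\left(w \right)} = 4 + w$ ($I{\left(w \right)} = w + 4 = 4 + w$)
$g{\left(D,W \right)} = 1 + W$
$406570 - g{\left(I{\left(-12 \right)},51 \right)} = 406570 - \left(1 + 51\right) = 406570 - 52 = 406518$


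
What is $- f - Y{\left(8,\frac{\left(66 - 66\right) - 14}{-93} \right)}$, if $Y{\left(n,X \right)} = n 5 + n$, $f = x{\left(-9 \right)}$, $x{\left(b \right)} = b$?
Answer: $-39$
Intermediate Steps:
$f = -9$
$Y{\left(n,X \right)} = 6 n$ ($Y{\left(n,X \right)} = 5 n + n = 6 n$)
$- f - Y{\left(8,\frac{\left(66 - 66\right) - 14}{-93} \right)} = \left(-1\right) \left(-9\right) - 6 \cdot 8 = 9 - 48 = -39$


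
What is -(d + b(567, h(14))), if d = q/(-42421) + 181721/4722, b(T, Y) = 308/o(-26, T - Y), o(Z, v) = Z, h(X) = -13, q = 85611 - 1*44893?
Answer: -66866667737/2604055506 ≈ -25.678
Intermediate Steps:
q = 40718 (q = 85611 - 44893 = 40718)
b(T, Y) = -154/13 (b(T, Y) = 308/(-26) = 308*(-1/26) = -154/13)
d = 7516516145/200311962 (d = 40718/(-42421) + 181721/4722 = 40718*(-1/42421) + 181721*(1/4722) = -40718/42421 + 181721/4722 = 7516516145/200311962 ≈ 37.524)
-(d + b(567, h(14))) = -(7516516145/200311962 - 154/13) = -1*66866667737/2604055506 = -66866667737/2604055506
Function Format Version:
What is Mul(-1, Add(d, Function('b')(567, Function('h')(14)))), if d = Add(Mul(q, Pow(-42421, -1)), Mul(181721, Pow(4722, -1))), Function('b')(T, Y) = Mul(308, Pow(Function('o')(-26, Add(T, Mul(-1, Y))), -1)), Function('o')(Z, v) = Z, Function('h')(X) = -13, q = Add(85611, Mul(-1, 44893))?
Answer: Rational(-66866667737, 2604055506) ≈ -25.678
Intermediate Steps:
q = 40718 (q = Add(85611, -44893) = 40718)
Function('b')(T, Y) = Rational(-154, 13) (Function('b')(T, Y) = Mul(308, Pow(-26, -1)) = Mul(308, Rational(-1, 26)) = Rational(-154, 13))
d = Rational(7516516145, 200311962) (d = Add(Mul(40718, Pow(-42421, -1)), Mul(181721, Pow(4722, -1))) = Add(Mul(40718, Rational(-1, 42421)), Mul(181721, Rational(1, 4722))) = Add(Rational(-40718, 42421), Rational(181721, 4722)) = Rational(7516516145, 200311962) ≈ 37.524)
Mul(-1, Add(d, Function('b')(567, Function('h')(14)))) = Mul(-1, Add(Rational(7516516145, 200311962), Rational(-154, 13))) = Mul(-1, Rational(66866667737, 2604055506)) = Rational(-66866667737, 2604055506)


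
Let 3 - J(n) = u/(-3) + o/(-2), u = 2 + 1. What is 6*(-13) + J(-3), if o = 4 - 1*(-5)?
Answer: -139/2 ≈ -69.500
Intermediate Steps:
o = 9 (o = 4 + 5 = 9)
u = 3
J(n) = 17/2 (J(n) = 3 - (3/(-3) + 9/(-2)) = 3 - (3*(-⅓) + 9*(-½)) = 3 - (-1 - 9/2) = 3 - 1*(-11/2) = 3 + 11/2 = 17/2)
6*(-13) + J(-3) = 6*(-13) + 17/2 = -78 + 17/2 = -139/2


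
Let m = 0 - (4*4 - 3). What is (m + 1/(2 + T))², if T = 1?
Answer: 1444/9 ≈ 160.44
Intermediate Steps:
m = -13 (m = 0 - (16 - 3) = 0 - 1*13 = 0 - 13 = -13)
(m + 1/(2 + T))² = (-13 + 1/(2 + 1))² = (-13 + 1/3)² = (-13 + ⅓)² = (-38/3)² = 1444/9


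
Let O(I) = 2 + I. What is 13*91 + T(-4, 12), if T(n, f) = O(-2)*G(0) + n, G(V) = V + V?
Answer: 1179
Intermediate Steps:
G(V) = 2*V
T(n, f) = n (T(n, f) = (2 - 2)*(2*0) + n = 0*0 + n = 0 + n = n)
13*91 + T(-4, 12) = 13*91 - 4 = 1183 - 4 = 1179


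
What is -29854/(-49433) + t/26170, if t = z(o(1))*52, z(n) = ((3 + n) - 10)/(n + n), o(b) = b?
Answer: 386783816/646830805 ≈ 0.59797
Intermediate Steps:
z(n) = (-7 + n)/(2*n) (z(n) = (-7 + n)/((2*n)) = (-7 + n)*(1/(2*n)) = (-7 + n)/(2*n))
t = -156 (t = ((1/2)*(-7 + 1)/1)*52 = ((1/2)*1*(-6))*52 = -3*52 = -156)
-29854/(-49433) + t/26170 = -29854/(-49433) - 156/26170 = -29854*(-1/49433) - 156*1/26170 = 29854/49433 - 78/13085 = 386783816/646830805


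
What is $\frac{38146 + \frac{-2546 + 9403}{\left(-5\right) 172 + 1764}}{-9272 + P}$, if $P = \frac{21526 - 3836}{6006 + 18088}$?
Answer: $- \frac{138503720509}{33656202952} \approx -4.1152$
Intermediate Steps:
$P = \frac{8845}{12047}$ ($P = \frac{21526 - 3836}{24094} = 17690 \cdot \frac{1}{24094} = \frac{8845}{12047} \approx 0.73421$)
$\frac{38146 + \frac{-2546 + 9403}{\left(-5\right) 172 + 1764}}{-9272 + P} = \frac{38146 + \frac{-2546 + 9403}{\left(-5\right) 172 + 1764}}{-9272 + \frac{8845}{12047}} = \frac{38146 + \frac{6857}{-860 + 1764}}{- \frac{111690939}{12047}} = \left(38146 + \frac{6857}{904}\right) \left(- \frac{12047}{111690939}\right) = \frac{34490841}{904} \left(- \frac{12047}{111690939}\right) = - \frac{138503720509}{33656202952}$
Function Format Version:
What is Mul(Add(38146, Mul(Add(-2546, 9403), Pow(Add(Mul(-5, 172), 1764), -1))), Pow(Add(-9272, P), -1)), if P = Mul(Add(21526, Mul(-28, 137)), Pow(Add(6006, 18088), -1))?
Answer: Rational(-138503720509, 33656202952) ≈ -4.1152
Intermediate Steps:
P = Rational(8845, 12047) (P = Mul(Add(21526, -3836), Pow(24094, -1)) = Mul(17690, Rational(1, 24094)) = Rational(8845, 12047) ≈ 0.73421)
Mul(Add(38146, Mul(Add(-2546, 9403), Pow(Add(Mul(-5, 172), 1764), -1))), Pow(Add(-9272, P), -1)) = Mul(Add(38146, Mul(Add(-2546, 9403), Pow(Add(Mul(-5, 172), 1764), -1))), Pow(Add(-9272, Rational(8845, 12047)), -1)) = Mul(Add(38146, Mul(6857, Pow(Add(-860, 1764), -1))), Pow(Rational(-111690939, 12047), -1)) = Mul(Add(38146, Mul(6857, Pow(904, -1))), Rational(-12047, 111690939)) = Mul(Add(38146, Mul(6857, Rational(1, 904))), Rational(-12047, 111690939)) = Mul(Add(38146, Rational(6857, 904)), Rational(-12047, 111690939)) = Mul(Rational(34490841, 904), Rational(-12047, 111690939)) = Rational(-138503720509, 33656202952)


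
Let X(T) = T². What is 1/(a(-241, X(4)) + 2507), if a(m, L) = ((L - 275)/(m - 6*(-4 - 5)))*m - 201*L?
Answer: -187/195002 ≈ -0.00095896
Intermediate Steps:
a(m, L) = -201*L + m*(-275 + L)/(54 + m) (a(m, L) = ((-275 + L)/(m - 6*(-9)))*m - 201*L = ((-275 + L)/(m + 54))*m - 201*L = ((-275 + L)/(54 + m))*m - 201*L = m*(-275 + L)/(54 + m) - 201*L = -201*L + m*(-275 + L)/(54 + m))
1/(a(-241, X(4)) + 2507) = 1/((-10854*4² - 275*(-241) - 200*4²*(-241))/(54 - 241) + 2507) = 1/((-10854*16 + 66275 - 200*16*(-241))/(-187) + 2507) = 1/(-(-173664 + 66275 + 771200)/187 + 2507) = 1/(-1/187*663811 + 2507) = 1/(-663811/187 + 2507) = 1/(-195002/187) = -187/195002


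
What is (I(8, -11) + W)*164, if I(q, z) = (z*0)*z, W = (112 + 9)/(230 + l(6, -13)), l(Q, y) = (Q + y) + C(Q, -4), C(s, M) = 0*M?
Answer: 19844/223 ≈ 88.987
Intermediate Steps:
C(s, M) = 0
l(Q, y) = Q + y (l(Q, y) = (Q + y) + 0 = Q + y)
W = 121/223 (W = (112 + 9)/(230 + (6 - 13)) = 121/(230 - 7) = 121/223 ≈ 0.54260)
I(q, z) = 0 (I(q, z) = 0*z = 0)
(I(8, -11) + W)*164 = (0 + 121/223)*164 = (121/223)*164 = 19844/223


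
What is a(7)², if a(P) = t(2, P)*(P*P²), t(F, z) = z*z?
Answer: 282475249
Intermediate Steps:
t(F, z) = z²
a(P) = P⁵ (a(P) = P²*(P*P²) = P²*P³ = P⁵)
a(7)² = (7⁵)² = 16807² = 282475249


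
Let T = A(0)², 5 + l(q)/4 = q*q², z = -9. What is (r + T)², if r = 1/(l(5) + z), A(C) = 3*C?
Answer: 1/221841 ≈ 4.5077e-6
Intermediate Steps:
l(q) = -20 + 4*q³ (l(q) = -20 + 4*(q*q²) = -20 + 4*q³)
r = 1/471 (r = 1/((-20 + 4*5³) - 9) = 1/((-20 + 4*125) - 9) = 1/((-20 + 500) - 9) = 1/(480 - 9) = 1/471 ≈ 0.0021231)
T = 0 (T = (3*0)² = 0² = 0)
(r + T)² = (1/471 + 0)² = (1/471)² = 1/221841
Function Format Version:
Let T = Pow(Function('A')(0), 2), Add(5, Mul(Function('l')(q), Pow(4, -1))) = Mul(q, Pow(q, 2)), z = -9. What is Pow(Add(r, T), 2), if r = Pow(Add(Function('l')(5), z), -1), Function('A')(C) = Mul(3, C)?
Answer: Rational(1, 221841) ≈ 4.5077e-6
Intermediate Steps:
Function('l')(q) = Add(-20, Mul(4, Pow(q, 3))) (Function('l')(q) = Add(-20, Mul(4, Mul(q, Pow(q, 2)))) = Add(-20, Mul(4, Pow(q, 3))))
r = Rational(1, 471) (r = Pow(Add(Add(-20, Mul(4, Pow(5, 3))), -9), -1) = Pow(Add(Add(-20, Mul(4, 125)), -9), -1) = Pow(Add(Add(-20, 500), -9), -1) = Pow(Add(480, -9), -1) = Pow(471, -1) = Rational(1, 471) ≈ 0.0021231)
T = 0 (T = Pow(Mul(3, 0), 2) = Pow(0, 2) = 0)
Pow(Add(r, T), 2) = Pow(Add(Rational(1, 471), 0), 2) = Pow(Rational(1, 471), 2) = Rational(1, 221841)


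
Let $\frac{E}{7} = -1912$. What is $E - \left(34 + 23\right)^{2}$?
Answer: $-16633$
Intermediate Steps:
$E = -13384$ ($E = 7 \left(-1912\right) = -13384$)
$E - \left(34 + 23\right)^{2} = -13384 - \left(34 + 23\right)^{2} = -13384 - 57^{2} = -13384 - 3249 = -16633$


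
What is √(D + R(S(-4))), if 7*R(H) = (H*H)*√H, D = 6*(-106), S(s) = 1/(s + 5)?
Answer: I*√31157/7 ≈ 25.216*I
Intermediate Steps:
S(s) = 1/(5 + s)
D = -636
R(H) = H^(5/2)/7 (R(H) = ((H*H)*√H)/7 = (H²*√H)/7 = H^(5/2)/7)
√(D + R(S(-4))) = √(-636 + (1/(5 - 4))^(5/2)/7) = √(-636 + (1/1)^(5/2)/7) = √(-636 + 1^(5/2)/7) = √(-636 + (⅐)*1) = √(-636 + ⅐) = √(-4451/7) = I*√31157/7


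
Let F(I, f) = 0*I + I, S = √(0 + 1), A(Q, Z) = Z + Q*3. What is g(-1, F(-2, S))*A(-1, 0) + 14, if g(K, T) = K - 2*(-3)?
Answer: -1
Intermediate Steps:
A(Q, Z) = Z + 3*Q
S = 1 (S = √1 = 1)
F(I, f) = I (F(I, f) = 0 + I = I)
g(K, T) = 6 + K (g(K, T) = K + 6 = 6 + K)
g(-1, F(-2, S))*A(-1, 0) + 14 = (6 - 1)*(0 + 3*(-1)) + 14 = 5*(0 - 3) + 14 = 5*(-3) + 14 = -15 + 14 = -1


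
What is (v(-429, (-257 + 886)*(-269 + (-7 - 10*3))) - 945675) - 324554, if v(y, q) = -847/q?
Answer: -244486055699/192474 ≈ -1.2702e+6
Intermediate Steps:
(v(-429, (-257 + 886)*(-269 + (-7 - 10*3))) - 945675) - 324554 = (-847*1/((-269 + (-7 - 10*3))*(-257 + 886)) - 945675) - 324554 = (-847*1/(629*(-269 + (-7 - 30))) - 945675) - 324554 = (-847*1/(629*(-269 - 37)) - 945675) - 324554 = (-847/(629*(-306)) - 945675) - 324554 = (-847/(-192474) - 945675) - 324554 = (-847*(-1/192474) - 945675) - 324554 = (847/192474 - 945675) - 324554 = -182017849103/192474 - 324554 = -244486055699/192474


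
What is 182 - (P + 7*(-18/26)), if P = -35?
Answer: 2884/13 ≈ 221.85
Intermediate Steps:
182 - (P + 7*(-18/26)) = 182 - (-35 + 7*(-18/26)) = 182 - (-35 + 7*(-18*1/26)) = 182 - (-35 + 7*(-9/13)) = 182 - (-35 - 63/13) = 182 - 1*(-518/13) = 182 + 518/13 = 2884/13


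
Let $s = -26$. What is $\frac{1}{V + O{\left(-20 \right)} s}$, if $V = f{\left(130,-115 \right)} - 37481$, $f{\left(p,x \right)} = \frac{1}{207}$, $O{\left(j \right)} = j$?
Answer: $- \frac{207}{7650926} \approx -2.7056 \cdot 10^{-5}$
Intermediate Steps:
$f{\left(p,x \right)} = \frac{1}{207}$
$V = - \frac{7758566}{207}$ ($V = \frac{1}{207} - 37481 = - \frac{7758566}{207} \approx -37481.0$)
$\frac{1}{V + O{\left(-20 \right)} s} = \frac{1}{- \frac{7758566}{207} - -520} = \frac{1}{- \frac{7758566}{207} + 520} = \frac{1}{- \frac{7650926}{207}} = - \frac{207}{7650926}$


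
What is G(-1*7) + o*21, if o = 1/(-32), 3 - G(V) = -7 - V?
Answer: 75/32 ≈ 2.3438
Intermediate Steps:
G(V) = 10 + V (G(V) = 3 - (-7 - V) = 3 + (7 + V) = 10 + V)
o = -1/32 ≈ -0.031250
G(-1*7) + o*21 = (10 - 1*7) - 1/32*21 = (10 - 7) - 21/32 = 3 - 21/32 = 75/32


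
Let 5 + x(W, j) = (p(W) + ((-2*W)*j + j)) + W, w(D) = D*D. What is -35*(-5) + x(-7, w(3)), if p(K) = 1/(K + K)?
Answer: 4171/14 ≈ 297.93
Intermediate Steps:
w(D) = D²
p(K) = 1/(2*K)
x(W, j) = -5 + W + j + 1/(2*W) - 2*W*j (x(W, j) = -5 + ((1/(2*W) + ((-2*W)*j + j)) + W) = -5 + ((1/(2*W) + (-2*W*j + j)) + W) = -5 + ((1/(2*W) + (j - 2*W*j)) + W) = -5 + ((j + 1/(2*W) - 2*W*j) + W) = -5 + (W + j + 1/(2*W) - 2*W*j) = -5 + W + j + 1/(2*W) - 2*W*j)
-35*(-5) + x(-7, w(3)) = -35*(-5) + (-5 - 7 + 3² + (½)/(-7) - 2*(-7)*3²) = 175 + (-5 - 7 + 9 + (½)*(-⅐) - 2*(-7)*9) = 175 + (-5 - 7 + 9 - 1/14 + 126) = 175 + 1721/14 = 4171/14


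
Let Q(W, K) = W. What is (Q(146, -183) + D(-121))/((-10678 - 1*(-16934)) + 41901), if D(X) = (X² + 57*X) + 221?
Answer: 8111/48157 ≈ 0.16843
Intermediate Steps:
D(X) = 221 + X² + 57*X
(Q(146, -183) + D(-121))/((-10678 - 1*(-16934)) + 41901) = (146 + (221 + (-121)² + 57*(-121)))/((-10678 - 1*(-16934)) + 41901) = (146 + (221 + 14641 - 6897))/((-10678 + 16934) + 41901) = (146 + 7965)/(6256 + 41901) = 8111/48157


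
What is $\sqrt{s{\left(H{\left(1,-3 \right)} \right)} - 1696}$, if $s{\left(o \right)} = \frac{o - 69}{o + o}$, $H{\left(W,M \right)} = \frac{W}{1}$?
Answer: $i \sqrt{1730} \approx 41.593 i$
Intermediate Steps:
$H{\left(W,M \right)} = W$ ($H{\left(W,M \right)} = W 1 = W$)
$s{\left(o \right)} = \frac{-69 + o}{2 o}$
$\sqrt{s{\left(H{\left(1,-3 \right)} \right)} - 1696} = \sqrt{\frac{-69 + 1}{2 \cdot 1} - 1696} = \sqrt{\frac{1}{2} \cdot 1 \left(-68\right) - 1696} = \sqrt{-34 - 1696} = \sqrt{-1730} = i \sqrt{1730}$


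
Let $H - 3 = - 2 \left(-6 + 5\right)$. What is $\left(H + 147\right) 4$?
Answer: $608$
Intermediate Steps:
$H = 5$ ($H = 3 - 2 \left(-6 + 5\right) = 3 - -2 = 3 + 2 = 5$)
$\left(H + 147\right) 4 = \left(5 + 147\right) 4 = 152 \cdot 4 = 608$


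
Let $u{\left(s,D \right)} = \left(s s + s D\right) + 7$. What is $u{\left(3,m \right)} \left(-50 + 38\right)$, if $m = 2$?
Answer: $-264$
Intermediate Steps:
$u{\left(s,D \right)} = 7 + s^{2} + D s$ ($u{\left(s,D \right)} = \left(s^{2} + D s\right) + 7 = 7 + s^{2} + D s$)
$u{\left(3,m \right)} \left(-50 + 38\right) = \left(7 + 3^{2} + 2 \cdot 3\right) \left(-50 + 38\right) = \left(7 + 9 + 6\right) \left(-12\right) = 22 \left(-12\right) = -264$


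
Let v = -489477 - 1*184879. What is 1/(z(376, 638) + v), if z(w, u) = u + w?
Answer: -1/673342 ≈ -1.4851e-6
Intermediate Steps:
v = -674356 (v = -489477 - 184879 = -674356)
1/(z(376, 638) + v) = 1/((638 + 376) - 674356) = 1/(1014 - 674356) = 1/(-673342) = -1/673342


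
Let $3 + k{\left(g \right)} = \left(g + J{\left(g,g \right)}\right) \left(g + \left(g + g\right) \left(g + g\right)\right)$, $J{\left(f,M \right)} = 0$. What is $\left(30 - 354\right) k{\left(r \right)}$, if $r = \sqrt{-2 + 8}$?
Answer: $-972 - 7776 \sqrt{6} \approx -20019.0$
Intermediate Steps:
$r = \sqrt{6} \approx 2.4495$
$k{\left(g \right)} = -3 + g \left(g + 4 g^{2}\right)$ ($k{\left(g \right)} = -3 + \left(g + 0\right) \left(g + \left(g + g\right) \left(g + g\right)\right) = -3 + g \left(g + 2 g 2 g\right) = -3 + g \left(g + 4 g^{2}\right)$)
$\left(30 - 354\right) k{\left(r \right)} = \left(30 - 354\right) \left(-3 + \left(\sqrt{6}\right)^{2} + 4 \left(\sqrt{6}\right)^{3}\right) = - 324 \left(-3 + 6 + 4 \cdot 6 \sqrt{6}\right) = - 324 \left(-3 + 6 + 24 \sqrt{6}\right) = - 324 \left(3 + 24 \sqrt{6}\right) = -972 - 7776 \sqrt{6}$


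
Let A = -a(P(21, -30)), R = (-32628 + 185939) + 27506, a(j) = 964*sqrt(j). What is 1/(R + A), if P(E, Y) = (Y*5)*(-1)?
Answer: 180817/32555393089 + 4820*sqrt(6)/32555393089 ≈ 5.9168e-6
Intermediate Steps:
P(E, Y) = -5*Y (P(E, Y) = (5*Y)*(-1) = -5*Y)
R = 180817 (R = 153311 + 27506 = 180817)
A = -4820*sqrt(6) (A = -964*sqrt(-5*(-30)) = -964*sqrt(150) = -964*5*sqrt(6) = -4820*sqrt(6) ≈ -11807.)
1/(R + A) = 1/(180817 - 4820*sqrt(6))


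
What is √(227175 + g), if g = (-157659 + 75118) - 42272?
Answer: √102362 ≈ 319.94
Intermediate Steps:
g = -124813 (g = -82541 - 42272 = -124813)
√(227175 + g) = √(227175 - 124813) = √102362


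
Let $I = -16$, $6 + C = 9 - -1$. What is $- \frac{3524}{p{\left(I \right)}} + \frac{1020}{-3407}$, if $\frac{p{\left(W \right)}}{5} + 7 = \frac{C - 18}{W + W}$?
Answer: $\frac{191564788}{1788675} \approx 107.1$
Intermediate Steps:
$C = 4$ ($C = -6 + \left(9 - -1\right) = -6 + \left(9 + 1\right) = -6 + 10 = 4$)
$p{\left(W \right)} = -35 - \frac{35}{W}$ ($p{\left(W \right)} = -35 + 5 \frac{4 - 18}{W + W} = -35 + 5 \left(- \frac{14}{2 W}\right) = -35 + 5 \left(- 14 \frac{1}{2 W}\right) = -35 + 5 \left(- \frac{7}{W}\right) = -35 - \frac{35}{W}$)
$- \frac{3524}{p{\left(I \right)}} + \frac{1020}{-3407} = - \frac{3524}{-35 - \frac{35}{-16}} + \frac{1020}{-3407} = - \frac{3524}{-35 - - \frac{35}{16}} + 1020 \left(- \frac{1}{3407}\right) = - \frac{3524}{-35 + \frac{35}{16}} - \frac{1020}{3407} = - \frac{3524}{- \frac{525}{16}} - \frac{1020}{3407} = \left(-3524\right) \left(- \frac{16}{525}\right) - \frac{1020}{3407} = \frac{56384}{525} - \frac{1020}{3407} = \frac{191564788}{1788675}$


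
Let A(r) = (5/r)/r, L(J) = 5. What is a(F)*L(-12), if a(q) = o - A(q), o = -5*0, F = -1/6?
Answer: -900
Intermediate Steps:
F = -⅙ (F = -1*⅙ = -⅙ ≈ -0.16667)
o = 0
A(r) = 5/r²
a(q) = -5/q² (a(q) = 0 - 5/q² = -5/q²)
a(F)*L(-12) = -5/(-⅙)²*5 = -5*36*5 = -180*5 = -900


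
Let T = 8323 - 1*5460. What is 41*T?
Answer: 117383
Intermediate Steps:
T = 2863 (T = 8323 - 5460 = 2863)
41*T = 41*2863 = 117383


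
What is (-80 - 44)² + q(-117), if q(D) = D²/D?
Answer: 15259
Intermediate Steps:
q(D) = D
(-80 - 44)² + q(-117) = (-80 - 44)² - 117 = (-124)² - 117 = 15376 - 117 = 15259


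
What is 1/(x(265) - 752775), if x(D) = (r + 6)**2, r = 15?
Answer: -1/752334 ≈ -1.3292e-6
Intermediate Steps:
x(D) = 441 (x(D) = (15 + 6)**2 = 21**2 = 441)
1/(x(265) - 752775) = 1/(441 - 752775) = 1/(-752334) = -1/752334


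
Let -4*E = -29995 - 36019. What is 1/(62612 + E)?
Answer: 2/158231 ≈ 1.2640e-5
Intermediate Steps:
E = 33007/2 (E = -(-29995 - 36019)/4 = -¼*(-66014) = 33007/2 ≈ 16504.)
1/(62612 + E) = 1/(62612 + 33007/2) = 1/(158231/2) = 2/158231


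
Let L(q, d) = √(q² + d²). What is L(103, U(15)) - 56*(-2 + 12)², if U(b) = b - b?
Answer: -5497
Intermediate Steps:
U(b) = 0
L(q, d) = √(d² + q²)
L(103, U(15)) - 56*(-2 + 12)² = √(0² + 103²) - 56*(-2 + 12)² = √(0 + 10609) - 56*10² = √10609 - 56*100 = 103 - 1*5600 = 103 - 5600 = -5497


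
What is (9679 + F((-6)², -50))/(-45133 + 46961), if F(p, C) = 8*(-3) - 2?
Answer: 9653/1828 ≈ 5.2806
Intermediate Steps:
F(p, C) = -26 (F(p, C) = -24 - 2 = -26)
(9679 + F((-6)², -50))/(-45133 + 46961) = (9679 - 26)/(-45133 + 46961) = 9653/1828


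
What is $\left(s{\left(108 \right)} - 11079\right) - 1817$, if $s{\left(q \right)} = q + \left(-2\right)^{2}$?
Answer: $-12784$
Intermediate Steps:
$s{\left(q \right)} = 4 + q$ ($s{\left(q \right)} = q + 4 = 4 + q$)
$\left(s{\left(108 \right)} - 11079\right) - 1817 = \left(\left(4 + 108\right) - 11079\right) - 1817 = \left(112 - 11079\right) - 1817 = -10967 - 1817 = -12784$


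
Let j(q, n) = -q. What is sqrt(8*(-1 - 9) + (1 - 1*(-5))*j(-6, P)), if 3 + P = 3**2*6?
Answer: 2*I*sqrt(11) ≈ 6.6332*I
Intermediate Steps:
P = 51 (P = -3 + 3**2*6 = -3 + 9*6 = -3 + 54 = 51)
sqrt(8*(-1 - 9) + (1 - 1*(-5))*j(-6, P)) = sqrt(8*(-1 - 9) + (1 - 1*(-5))*(-1*(-6))) = sqrt(8*(-10) + (1 + 5)*6) = sqrt(-80 + 6*6) = sqrt(-80 + 36) = sqrt(-44) = 2*I*sqrt(11)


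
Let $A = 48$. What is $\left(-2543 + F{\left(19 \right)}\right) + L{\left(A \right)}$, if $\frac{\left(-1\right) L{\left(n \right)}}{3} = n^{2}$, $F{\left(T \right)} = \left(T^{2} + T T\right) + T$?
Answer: $-8714$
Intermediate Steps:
$F{\left(T \right)} = T + 2 T^{2}$ ($F{\left(T \right)} = \left(T^{2} + T^{2}\right) + T = 2 T^{2} + T = T + 2 T^{2}$)
$L{\left(n \right)} = - 3 n^{2}$
$\left(-2543 + F{\left(19 \right)}\right) + L{\left(A \right)} = \left(-2543 + 19 \left(1 + 2 \cdot 19\right)\right) - 3 \cdot 48^{2} = \left(-2543 + 19 \left(1 + 38\right)\right) - 6912 = \left(-2543 + 19 \cdot 39\right) - 6912 = \left(-2543 + 741\right) - 6912 = -1802 - 6912 = -8714$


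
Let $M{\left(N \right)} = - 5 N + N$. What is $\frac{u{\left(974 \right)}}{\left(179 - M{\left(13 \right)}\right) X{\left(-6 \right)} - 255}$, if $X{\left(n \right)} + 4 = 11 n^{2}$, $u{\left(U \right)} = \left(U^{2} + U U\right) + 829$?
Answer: $\frac{210909}{10033} \approx 21.022$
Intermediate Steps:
$u{\left(U \right)} = 829 + 2 U^{2}$ ($u{\left(U \right)} = \left(U^{2} + U^{2}\right) + 829 = 2 U^{2} + 829 = 829 + 2 U^{2}$)
$M{\left(N \right)} = - 4 N$
$X{\left(n \right)} = -4 + 11 n^{2}$
$\frac{u{\left(974 \right)}}{\left(179 - M{\left(13 \right)}\right) X{\left(-6 \right)} - 255} = \frac{829 + 2 \cdot 974^{2}}{\left(179 - \left(-4\right) 13\right) \left(-4 + 11 \left(-6\right)^{2}\right) - 255} = \frac{829 + 2 \cdot 948676}{\left(179 - -52\right) \left(-4 + 11 \cdot 36\right) - 255} = \frac{829 + 1897352}{\left(179 + 52\right) \left(-4 + 396\right) - 255} = \frac{1898181}{231 \cdot 392 - 255} = \frac{1898181}{90552 - 255} = \frac{1898181}{90297} = 1898181 \cdot \frac{1}{90297} = \frac{210909}{10033}$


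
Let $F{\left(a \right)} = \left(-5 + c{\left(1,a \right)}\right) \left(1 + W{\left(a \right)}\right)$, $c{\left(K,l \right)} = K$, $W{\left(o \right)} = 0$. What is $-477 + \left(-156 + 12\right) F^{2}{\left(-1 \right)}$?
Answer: $-2781$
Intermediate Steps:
$F{\left(a \right)} = -4$ ($F{\left(a \right)} = \left(-5 + 1\right) \left(1 + 0\right) = \left(-4\right) 1 = -4$)
$-477 + \left(-156 + 12\right) F^{2}{\left(-1 \right)} = -477 + \left(-156 + 12\right) \left(-4\right)^{2} = -477 - 2304 = -2781$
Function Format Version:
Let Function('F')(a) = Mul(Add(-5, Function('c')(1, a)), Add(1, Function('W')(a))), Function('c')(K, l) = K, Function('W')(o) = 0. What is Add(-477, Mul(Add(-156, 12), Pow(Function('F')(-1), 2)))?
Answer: -2781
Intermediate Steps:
Function('F')(a) = -4 (Function('F')(a) = Mul(Add(-5, 1), Add(1, 0)) = Mul(-4, 1) = -4)
Add(-477, Mul(Add(-156, 12), Pow(Function('F')(-1), 2))) = Add(-477, Mul(Add(-156, 12), Pow(-4, 2))) = Add(-477, Mul(-144, 16)) = Add(-477, -2304) = -2781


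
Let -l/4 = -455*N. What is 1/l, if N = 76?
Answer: 1/138320 ≈ 7.2296e-6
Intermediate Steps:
l = 138320 (l = -(-1820)*76 = -4*(-34580) = 138320)
1/l = 1/138320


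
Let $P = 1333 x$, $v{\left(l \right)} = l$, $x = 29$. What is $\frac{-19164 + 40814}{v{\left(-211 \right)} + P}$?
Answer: $\frac{10825}{19223} \approx 0.56313$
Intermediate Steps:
$P = 38657$ ($P = 1333 \cdot 29 = 38657$)
$\frac{-19164 + 40814}{v{\left(-211 \right)} + P} = \frac{-19164 + 40814}{-211 + 38657} = \frac{21650}{38446} = 21650 \cdot \frac{1}{38446} = \frac{10825}{19223}$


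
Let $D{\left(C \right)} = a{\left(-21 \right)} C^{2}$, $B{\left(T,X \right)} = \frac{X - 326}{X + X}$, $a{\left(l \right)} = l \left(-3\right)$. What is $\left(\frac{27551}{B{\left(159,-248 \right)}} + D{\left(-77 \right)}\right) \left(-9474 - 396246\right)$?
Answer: $- \frac{6609462630120}{41} \approx -1.6121 \cdot 10^{11}$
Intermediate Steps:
$a{\left(l \right)} = - 3 l$
$B{\left(T,X \right)} = \frac{-326 + X}{2 X}$
$D{\left(C \right)} = 63 C^{2}$ ($D{\left(C \right)} = \left(-3\right) \left(-21\right) C^{2} = 63 C^{2}$)
$\left(\frac{27551}{B{\left(159,-248 \right)}} + D{\left(-77 \right)}\right) \left(-9474 - 396246\right) = \left(\frac{27551}{\frac{1}{2} \frac{1}{-248} \left(-326 - 248\right)} + 63 \left(-77\right)^{2}\right) \left(-9474 - 396246\right) = \left(\frac{27551}{\frac{1}{2} \left(- \frac{1}{248}\right) \left(-574\right)} + 63 \cdot 5929\right) \left(-405720\right) = \left(\frac{27551}{\frac{287}{248}} + 373527\right) \left(-405720\right) = \left(27551 \cdot \frac{248}{287} + 373527\right) \left(-405720\right) = \left(\frac{6832648}{287} + 373527\right) \left(-405720\right) = \frac{114034897}{287} \left(-405720\right) = - \frac{6609462630120}{41}$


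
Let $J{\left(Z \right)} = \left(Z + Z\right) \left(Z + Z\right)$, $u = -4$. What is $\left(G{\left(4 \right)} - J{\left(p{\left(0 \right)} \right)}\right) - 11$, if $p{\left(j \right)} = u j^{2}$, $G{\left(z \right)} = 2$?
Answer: $-9$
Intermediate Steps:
$p{\left(j \right)} = - 4 j^{2}$
$J{\left(Z \right)} = 4 Z^{2}$ ($J{\left(Z \right)} = 2 Z 2 Z = 4 Z^{2}$)
$\left(G{\left(4 \right)} - J{\left(p{\left(0 \right)} \right)}\right) - 11 = \left(2 - 4 \left(- 4 \cdot 0^{2}\right)^{2}\right) - 11 = \left(2 - 4 \left(\left(-4\right) 0\right)^{2}\right) - 11 = \left(2 - 4 \cdot 0^{2}\right) - 11 = \left(2 - 4 \cdot 0\right) - 11 = \left(2 - 0\right) - 11 = \left(2 + 0\right) - 11 = 2 - 11 = -9$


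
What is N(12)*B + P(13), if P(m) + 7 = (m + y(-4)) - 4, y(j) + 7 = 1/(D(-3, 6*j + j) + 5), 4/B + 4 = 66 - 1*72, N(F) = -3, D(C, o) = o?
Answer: -442/115 ≈ -3.8435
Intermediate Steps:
B = -⅖ (B = 4/(-4 + (66 - 1*72)) = 4/(-4 + (66 - 72)) = 4/(-4 - 6) = 4/(-10) = 4*(-⅒) = -⅖ ≈ -0.40000)
y(j) = -7 + 1/(5 + 7*j) (y(j) = -7 + 1/((6*j + j) + 5) = -7 + 1/(7*j + 5) = -7 + 1/(5 + 7*j))
P(m) = -415/23 + m (P(m) = -7 + ((m + (-34 - 49*(-4))/(5 + 7*(-4))) - 4) = -7 + ((m + (-34 + 196)/(5 - 28)) - 4) = -7 + ((m + 162/(-23)) - 4) = -7 + ((m - 1/23*162) - 4) = -7 + ((m - 162/23) - 4) = -7 + ((-162/23 + m) - 4) = -7 + (-254/23 + m) = -415/23 + m)
N(12)*B + P(13) = -3*(-⅖) + (-415/23 + 13) = 6/5 - 116/23 = -442/115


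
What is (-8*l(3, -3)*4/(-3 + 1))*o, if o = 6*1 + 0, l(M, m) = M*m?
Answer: -864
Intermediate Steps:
o = 6 (o = 6 + 0 = 6)
(-8*l(3, -3)*4/(-3 + 1))*o = -8*(3*(-3))*4/(-3 + 1)*6 = -8*(-9*4)/(-2)*6 = -(-288)*(-1)/2*6 = -8*18*6 = -144*6 = -864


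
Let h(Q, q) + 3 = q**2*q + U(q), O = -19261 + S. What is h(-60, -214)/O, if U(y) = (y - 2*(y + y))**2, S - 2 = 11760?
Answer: 9388183/7499 ≈ 1251.9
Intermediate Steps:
S = 11762 (S = 2 + 11760 = 11762)
O = -7499 (O = -19261 + 11762 = -7499)
U(y) = 9*y**2 (U(y) = (y - 4*y)**2 = (-3*y)**2 = 9*y**2)
h(Q, q) = -3 + q**3 + 9*q**2 (h(Q, q) = -3 + (q**2*q + 9*q**2) = -3 + (q**3 + 9*q**2) = -3 + q**3 + 9*q**2)
h(-60, -214)/O = (-3 + (-214)**3 + 9*(-214)**2)/(-7499) = (-3 - 9800344 + 9*45796)*(-1/7499) = (-3 - 9800344 + 412164)*(-1/7499) = -9388183*(-1/7499) = 9388183/7499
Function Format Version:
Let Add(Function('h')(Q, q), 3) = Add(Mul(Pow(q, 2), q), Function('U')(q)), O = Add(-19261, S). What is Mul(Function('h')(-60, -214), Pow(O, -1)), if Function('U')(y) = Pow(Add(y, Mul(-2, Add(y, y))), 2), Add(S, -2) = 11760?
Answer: Rational(9388183, 7499) ≈ 1251.9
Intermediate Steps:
S = 11762 (S = Add(2, 11760) = 11762)
O = -7499 (O = Add(-19261, 11762) = -7499)
Function('U')(y) = Mul(9, Pow(y, 2)) (Function('U')(y) = Pow(Add(y, Mul(-2, Mul(2, y))), 2) = Pow(Add(y, Mul(-4, y)), 2) = Pow(Mul(-3, y), 2) = Mul(9, Pow(y, 2)))
Function('h')(Q, q) = Add(-3, Pow(q, 3), Mul(9, Pow(q, 2))) (Function('h')(Q, q) = Add(-3, Add(Mul(Pow(q, 2), q), Mul(9, Pow(q, 2)))) = Add(-3, Add(Pow(q, 3), Mul(9, Pow(q, 2)))) = Add(-3, Pow(q, 3), Mul(9, Pow(q, 2))))
Mul(Function('h')(-60, -214), Pow(O, -1)) = Mul(Add(-3, Pow(-214, 3), Mul(9, Pow(-214, 2))), Pow(-7499, -1)) = Mul(Add(-3, -9800344, Mul(9, 45796)), Rational(-1, 7499)) = Mul(Add(-3, -9800344, 412164), Rational(-1, 7499)) = Mul(-9388183, Rational(-1, 7499)) = Rational(9388183, 7499)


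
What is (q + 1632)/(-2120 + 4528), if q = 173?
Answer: 1805/2408 ≈ 0.74958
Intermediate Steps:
(q + 1632)/(-2120 + 4528) = (173 + 1632)/(-2120 + 4528) = 1805/2408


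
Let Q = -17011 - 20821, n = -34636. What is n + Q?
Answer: -72468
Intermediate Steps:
Q = -37832
n + Q = -34636 - 37832 = -72468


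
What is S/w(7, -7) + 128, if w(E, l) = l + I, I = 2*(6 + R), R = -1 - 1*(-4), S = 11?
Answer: 129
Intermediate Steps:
R = 3 (R = -1 + 4 = 3)
I = 18 (I = 2*(6 + 3) = 2*9 = 18)
w(E, l) = 18 + l (w(E, l) = l + 18 = 18 + l)
S/w(7, -7) + 128 = 11/(18 - 7) + 128 = 11/11 + 128 = (1/11)*11 + 128 = 1 + 128 = 129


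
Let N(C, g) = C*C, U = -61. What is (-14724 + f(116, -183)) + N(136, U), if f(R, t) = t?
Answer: 3589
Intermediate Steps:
N(C, g) = C²
(-14724 + f(116, -183)) + N(136, U) = (-14724 - 183) + 136² = -14907 + 18496 = 3589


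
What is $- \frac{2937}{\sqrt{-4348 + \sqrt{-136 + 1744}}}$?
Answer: $\frac{2937 i \sqrt{2}}{2 \sqrt{2174 - \sqrt{402}}} \approx 44.748 i$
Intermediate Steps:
$- \frac{2937}{\sqrt{-4348 + \sqrt{-136 + 1744}}} = - \frac{2937}{\sqrt{-4348 + \sqrt{1608}}} = - \frac{2937}{\sqrt{-4348 + 2 \sqrt{402}}}$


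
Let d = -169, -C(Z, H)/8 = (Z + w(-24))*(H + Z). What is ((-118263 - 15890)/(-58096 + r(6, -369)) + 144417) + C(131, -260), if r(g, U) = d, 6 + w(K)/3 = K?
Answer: 10879899338/58265 ≈ 1.8673e+5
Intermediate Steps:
w(K) = -18 + 3*K
C(Z, H) = -8*(-90 + Z)*(H + Z) (C(Z, H) = -8*(Z + (-18 + 3*(-24)))*(H + Z) = -8*(Z + (-18 - 72))*(H + Z) = -8*(Z - 90)*(H + Z) = -8*(-90 + Z)*(H + Z))
r(g, U) = -169
((-118263 - 15890)/(-58096 + r(6, -369)) + 144417) + C(131, -260) = ((-118263 - 15890)/(-58096 - 169) + 144417) + (-8*131**2 + 720*(-260) + 720*131 - 8*(-260)*131) = (-134153/(-58265) + 144417) + (-8*17161 - 187200 + 94320 + 272480) = (-134153*(-1/58265) + 144417) + (-137288 - 187200 + 94320 + 272480) = (134153/58265 + 144417) + 42312 = 8414590658/58265 + 42312 = 10879899338/58265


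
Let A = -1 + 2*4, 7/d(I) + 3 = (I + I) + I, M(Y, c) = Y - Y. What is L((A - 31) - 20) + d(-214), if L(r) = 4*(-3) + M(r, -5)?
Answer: -7747/645 ≈ -12.011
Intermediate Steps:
M(Y, c) = 0
d(I) = 7/(-3 + 3*I) (d(I) = 7/(-3 + ((I + I) + I)) = 7/(-3 + (2*I + I)) = 7/(-3 + 3*I))
A = 7 (A = -1 + 8 = 7)
L(r) = -12 (L(r) = 4*(-3) + 0 = -12 + 0 = -12)
L((A - 31) - 20) + d(-214) = -12 + 7/(3*(-1 - 214)) = -12 + (7/3)/(-215) = -12 + (7/3)*(-1/215) = -12 - 7/645 = -7747/645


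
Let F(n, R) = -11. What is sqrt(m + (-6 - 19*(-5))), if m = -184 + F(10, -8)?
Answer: I*sqrt(106) ≈ 10.296*I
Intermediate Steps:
m = -195 (m = -184 - 11 = -195)
sqrt(m + (-6 - 19*(-5))) = sqrt(-195 + (-6 - 19*(-5))) = sqrt(-195 + (-6 + 95)) = sqrt(-195 + 89) = sqrt(-106) = I*sqrt(106)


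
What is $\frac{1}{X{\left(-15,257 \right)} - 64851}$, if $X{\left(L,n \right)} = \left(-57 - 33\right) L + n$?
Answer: $- \frac{1}{63244} \approx -1.5812 \cdot 10^{-5}$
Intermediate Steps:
$X{\left(L,n \right)} = n - 90 L$ ($X{\left(L,n \right)} = - 90 L + n = n - 90 L$)
$\frac{1}{X{\left(-15,257 \right)} - 64851} = \frac{1}{\left(257 - -1350\right) - 64851} = \frac{1}{\left(257 + 1350\right) - 64851} = \frac{1}{1607 - 64851} = \frac{1}{-63244} = - \frac{1}{63244}$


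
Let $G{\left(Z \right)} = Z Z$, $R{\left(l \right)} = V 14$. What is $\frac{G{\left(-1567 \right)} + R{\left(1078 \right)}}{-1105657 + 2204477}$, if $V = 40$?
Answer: $\frac{2456049}{1098820} \approx 2.2352$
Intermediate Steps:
$R{\left(l \right)} = 560$ ($R{\left(l \right)} = 40 \cdot 14 = 560$)
$G{\left(Z \right)} = Z^{2}$
$\frac{G{\left(-1567 \right)} + R{\left(1078 \right)}}{-1105657 + 2204477} = \frac{\left(-1567\right)^{2} + 560}{-1105657 + 2204477} = \frac{2455489 + 560}{1098820} = 2456049 \cdot \frac{1}{1098820} = \frac{2456049}{1098820}$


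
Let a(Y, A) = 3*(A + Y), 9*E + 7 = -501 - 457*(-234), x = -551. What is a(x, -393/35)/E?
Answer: -265653/1862525 ≈ -0.14263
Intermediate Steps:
E = 106430/9 (E = -7/9 + (-501 - 457*(-234))/9 = -7/9 + (-501 + 106938)/9 = -7/9 + (1/9)*106437 = -7/9 + 35479/3 = 106430/9 ≈ 11826.)
a(Y, A) = 3*A + 3*Y
a(x, -393/35)/E = (3*(-393/35) + 3*(-551))/(106430/9) = (3*(-393*1/35) - 1653)*(9/106430) = (3*(-393/35) - 1653)*(9/106430) = (-1179/35 - 1653)*(9/106430) = -59034/35*9/106430 = -265653/1862525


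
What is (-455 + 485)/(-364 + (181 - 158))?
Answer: -30/341 ≈ -0.087977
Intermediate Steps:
(-455 + 485)/(-364 + (181 - 158)) = 30/(-364 + 23) = 30/(-341) = 30*(-1/341) = -30/341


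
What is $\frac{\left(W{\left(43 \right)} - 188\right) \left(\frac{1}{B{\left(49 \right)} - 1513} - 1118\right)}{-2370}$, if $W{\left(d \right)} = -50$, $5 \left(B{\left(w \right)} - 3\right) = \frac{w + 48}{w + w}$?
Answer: $- \frac{98424929036}{876666555} \approx -112.27$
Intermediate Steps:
$B{\left(w \right)} = 3 + \frac{48 + w}{10 w}$ ($B{\left(w \right)} = 3 + \frac{\left(w + 48\right) \frac{1}{w + w}}{5} = 3 + \frac{\left(48 + w\right) \frac{1}{2 w}}{5} = 3 + \frac{\frac{1}{2} \frac{1}{w} \left(48 + w\right)}{5} = 3 + \frac{48 + w}{10 w}$)
$\frac{\left(W{\left(43 \right)} - 188\right) \left(\frac{1}{B{\left(49 \right)} - 1513} - 1118\right)}{-2370} = \frac{\left(-50 - 188\right) \left(\frac{1}{\frac{48 + 31 \cdot 49}{10 \cdot 49} - 1513} - 1118\right)}{-2370} = - 238 \left(\frac{1}{\frac{1}{10} \cdot \frac{1}{49} \left(48 + 1519\right) - 1513} + \left(-1526 + 408\right)\right) \left(- \frac{1}{2370}\right) = - 238 \left(\frac{1}{\frac{1}{10} \cdot \frac{1}{49} \cdot 1567 - 1513} - 1118\right) \left(- \frac{1}{2370}\right) = - 238 \left(\frac{1}{\frac{1567}{490} - 1513} - 1118\right) \left(- \frac{1}{2370}\right) = - 238 \left(\frac{1}{- \frac{739803}{490}} - 1118\right) \left(- \frac{1}{2370}\right) = - 238 \left(- \frac{490}{739803} - 1118\right) \left(- \frac{1}{2370}\right) = \left(-238\right) \left(- \frac{827100244}{739803}\right) \left(- \frac{1}{2370}\right) = \frac{196849858072}{739803} \left(- \frac{1}{2370}\right) = - \frac{98424929036}{876666555}$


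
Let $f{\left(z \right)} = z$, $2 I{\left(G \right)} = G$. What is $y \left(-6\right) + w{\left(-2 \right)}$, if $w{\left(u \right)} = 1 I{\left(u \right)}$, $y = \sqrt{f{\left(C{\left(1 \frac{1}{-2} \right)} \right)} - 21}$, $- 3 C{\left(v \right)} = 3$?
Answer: $-1 - 6 i \sqrt{22} \approx -1.0 - 28.142 i$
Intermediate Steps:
$I{\left(G \right)} = \frac{G}{2}$
$C{\left(v \right)} = -1$ ($C{\left(v \right)} = \left(- \frac{1}{3}\right) 3 = -1$)
$y = i \sqrt{22}$ ($y = \sqrt{-1 - 21} = \sqrt{-22} = i \sqrt{22} \approx 4.6904 i$)
$w{\left(u \right)} = \frac{u}{2}$ ($w{\left(u \right)} = 1 \frac{u}{2} = \frac{u}{2}$)
$y \left(-6\right) + w{\left(-2 \right)} = i \sqrt{22} \left(-6\right) + \frac{1}{2} \left(-2\right) = - 6 i \sqrt{22} - 1 = -1 - 6 i \sqrt{22}$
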